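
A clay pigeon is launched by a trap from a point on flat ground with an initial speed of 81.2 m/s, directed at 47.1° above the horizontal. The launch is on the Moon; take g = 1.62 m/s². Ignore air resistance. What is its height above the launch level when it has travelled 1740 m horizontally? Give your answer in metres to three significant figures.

Components: vₓ = 81.20 cos 47.1° = 55.27 m/s, v_y0 = 81.20 sin 47.1° = 59.48 m/s.
At x = 1740 m, t = x/vₓ = 1740/55.27 = 31.48 s.
Height: y = v_y0 t − ½ g t² = 59.48 × 31.48 − 0.8100 × 31.48² = 1872 − 802.7 = 1070 m.

1070 m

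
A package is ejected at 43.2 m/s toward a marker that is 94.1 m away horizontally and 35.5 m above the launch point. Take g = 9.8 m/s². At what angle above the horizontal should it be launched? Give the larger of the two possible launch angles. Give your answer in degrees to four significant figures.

Trajectory: y = x tanθ − g x² (1 + tan²θ)/(2v₀²). With x = 94.1, y = 35.5, v₀ = 43.2, g = 9.80:
23.25 tan²θ − 94.1 tanθ + (58.75) = 0.
tanθ = [94.1 ± √(94.1² − 4 × 23.25 × (58.75))] / (2 × 23.25) = (94.1 ± 58.24) / 46.50, giving tanθ = 0.7713 or 3.276.
θ = 37.64° or 73.03°; the larger is 73.03°.

73.03°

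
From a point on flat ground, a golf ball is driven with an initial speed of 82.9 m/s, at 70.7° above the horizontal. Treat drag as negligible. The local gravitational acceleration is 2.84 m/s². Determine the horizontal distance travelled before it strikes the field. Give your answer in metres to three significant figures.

1510 m

vₓ = 82.90 cos 70.7° = 27.40 m/s; v_y0 = 82.90 sin 70.7° = 78.24 m/s.
Time aloft: T = 2 v_y0 / g = 2 × 78.24 / 2.84 = 55.10 s.
Horizontal distance R = vₓ T = 27.40 × 55.10 = 1510 m.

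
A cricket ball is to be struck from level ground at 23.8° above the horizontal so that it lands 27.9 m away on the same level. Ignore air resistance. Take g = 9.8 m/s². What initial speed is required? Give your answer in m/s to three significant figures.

Level-ground range: R = v₀² sin(2θ)/g, so v₀ = √(gR / sin 2θ).
v₀ = √(9.80 × 27.9 / sin 47.60°) = √(273.4 / 0.7385) = √370.26 = 19.24 m/s.

19.2 m/s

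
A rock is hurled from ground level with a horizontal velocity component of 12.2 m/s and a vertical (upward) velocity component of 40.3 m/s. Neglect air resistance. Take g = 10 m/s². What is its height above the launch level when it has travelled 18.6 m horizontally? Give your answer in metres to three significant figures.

x = vₓ t ⇒ t = 18.6/12.20 = 1.525 s.
Height: y = v_y0 t − ½ g t² = 40.30 × 1.525 − 5.000 × 1.525² = 61.44 − 11.62 = 49.82 m.

49.8 m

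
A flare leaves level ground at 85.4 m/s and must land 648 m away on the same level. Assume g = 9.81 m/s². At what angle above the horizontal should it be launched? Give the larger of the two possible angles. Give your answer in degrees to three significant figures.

59.7°

From R = (v₀²/g) sin 2θ: sin 2θ = 9.81 × 648 / 7293.2 = 0.8716.
2θ = 60.65° or 180° − 60.65° = 119.4°, so θ = 30.32° or 59.68°.
The larger angle is 59.68°.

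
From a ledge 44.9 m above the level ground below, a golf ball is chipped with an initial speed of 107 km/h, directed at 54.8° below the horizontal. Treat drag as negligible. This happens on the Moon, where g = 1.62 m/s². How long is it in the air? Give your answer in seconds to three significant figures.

1.75 s

Convert: 107 km/h = 107/3.6 = 29.72 m/s.
Components: vₓ = 29.72 cos 54.8° = 17.13 m/s, v_y0 = −24.29 m/s (downward).
The projectile lands when y = 44.9 + (−24.29) t − ½·1.62·t² = 0. Positive root: t = (−24.29 + √(24.29² + 2·1.62·44.9)) / 1.62 = (−24.29 + 27.12) / 1.62 = 1.747 s.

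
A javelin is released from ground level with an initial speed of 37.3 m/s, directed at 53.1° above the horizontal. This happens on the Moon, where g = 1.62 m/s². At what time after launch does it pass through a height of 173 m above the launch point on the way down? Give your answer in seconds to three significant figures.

Horizontal component vₓ = 37.30 cos 53.1° = 22.40 m/s; vertical v_y0 = 37.30 sin 53.1° = 29.83 m/s.
Height y(t) = 29.83 t − 0.8100 t² = 173 gives 0.8100 t² − 29.83 t + 173 = 0.
Quadratic formula: t = (29.83 ± √329.20) / 1.62 = (29.83 ± 18.14) / 1.62 → t = 7.213 s or 29.61 s.
The descending-branch root is 29.61 s.

29.6 s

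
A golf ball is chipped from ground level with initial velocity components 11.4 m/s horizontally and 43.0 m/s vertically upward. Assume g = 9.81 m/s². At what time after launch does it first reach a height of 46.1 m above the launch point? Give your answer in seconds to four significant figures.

Height y(t) = 43.00 t − 4.905 t² = 46.1 gives 4.905 t² − 43.00 t + 46.1 = 0.
Quadratic formula: t = (43.00 ± √944.52) / 9.81 = (43.00 ± 30.73) / 9.81 → t = 1.250 s or 7.516 s.
The first (ascending) time is 1.250 s.

1.250 s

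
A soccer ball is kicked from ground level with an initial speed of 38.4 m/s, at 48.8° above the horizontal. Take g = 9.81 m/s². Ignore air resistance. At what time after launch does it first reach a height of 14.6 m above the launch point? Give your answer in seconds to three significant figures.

0.558 s

Components: vₓ = 38.40 cos 48.8° = 25.29 m/s, v_y0 = 38.40 sin 48.8° = 28.89 m/s.
Set y = v_y0 t − ½ g t² = 14.6: 4.905 t² − 28.89 t + 14.6 = 0.
t = [28.89 ± √(28.89² − 2·9.81·14.6)] / 9.81 = (28.89 ± 23.42) / 9.81, so t = 0.5582 s or t = 5.332 s.
The first (ascending) time is 0.5582 s.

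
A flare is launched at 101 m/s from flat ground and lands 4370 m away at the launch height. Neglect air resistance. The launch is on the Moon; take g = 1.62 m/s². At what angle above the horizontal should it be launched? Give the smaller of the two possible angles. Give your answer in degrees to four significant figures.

R = v₀² sin 2θ / g gives sin 2θ = gR/v₀² = 1.62·4370/101² = 0.6940.
2θ = 43.95° or 180° − 43.95° = 136.1°, so θ = 21.97° or 68.03°.
The smaller angle is 21.97°.

21.97°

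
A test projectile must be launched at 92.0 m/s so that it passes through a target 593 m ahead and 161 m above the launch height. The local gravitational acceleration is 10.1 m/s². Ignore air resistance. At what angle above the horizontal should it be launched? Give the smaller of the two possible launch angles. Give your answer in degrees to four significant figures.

43.04°

Trajectory: y = x tanθ − g x² (1 + tan²θ)/(2v₀²). With x = 593, y = 161, v₀ = 92.0, g = 10.1:
209.8 tan²θ − 593 tanθ + (370.8) = 0.
tanθ = [593 ± √(593² − 4 × 209.8 × (370.8))] / (2 × 209.8) = (593 ± 201.1) / 419.6, giving tanθ = 0.9339 or 1.892.
θ = 43.04° or 62.15°; the smaller is 43.04°.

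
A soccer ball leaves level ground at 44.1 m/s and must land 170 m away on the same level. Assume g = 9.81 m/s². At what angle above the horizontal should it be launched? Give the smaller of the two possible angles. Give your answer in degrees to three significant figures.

29.5°

Level-ground range R = v₀² sin(2θ)/g ⇒ sin(2θ) = gR/v₀² = 9.81 × 170 / 44.1² = 0.8575.
2θ = 59.04° or 180° − 59.04° = 121.0°, so θ = 29.52° or 60.48°.
The smaller angle is 29.52°.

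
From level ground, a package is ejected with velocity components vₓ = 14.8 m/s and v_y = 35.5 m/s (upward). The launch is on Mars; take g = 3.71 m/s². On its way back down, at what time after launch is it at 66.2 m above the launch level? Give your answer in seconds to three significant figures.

17.0 s

Height y(t) = 35.50 t − 1.855 t² = 66.2 gives 1.855 t² − 35.50 t + 66.2 = 0.
Quadratic formula: t = (35.50 ± √769.05) / 3.71 = (35.50 ± 27.73) / 3.71 → t = 2.094 s or 17.04 s.
The descending-branch root is 17.04 s.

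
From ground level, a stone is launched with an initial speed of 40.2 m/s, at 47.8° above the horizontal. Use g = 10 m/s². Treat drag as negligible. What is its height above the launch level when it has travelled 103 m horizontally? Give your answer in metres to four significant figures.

Horizontal component vₓ = 40.20 cos 47.8° = 27.00 m/s; vertical v_y0 = 40.20 sin 47.8° = 29.78 m/s.
Time to reach x = 103 m: t = x/vₓ = 103/27.00 = 3.814 s.
Height: y = v_y0 t − ½ g t² = 29.78 × 3.814 − 5.000 × 3.814² = 113.6 − 72.75 = 40.85 m.

40.85 m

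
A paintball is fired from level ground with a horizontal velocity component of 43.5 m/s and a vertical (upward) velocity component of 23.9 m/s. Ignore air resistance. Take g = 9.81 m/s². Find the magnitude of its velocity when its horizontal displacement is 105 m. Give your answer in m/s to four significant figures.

Time to reach x = 105 m: t = x/vₓ = 105/43.50 = 2.414 s.
Vertical velocity there: v_y = v_y0 − g t = 23.90 − 9.81 × 2.414 = 0.2207 m/s.
Speed: √(vₓ² + v_y²) = √(43.50² + 0.2207²) = 43.50 m/s.

43.50 m/s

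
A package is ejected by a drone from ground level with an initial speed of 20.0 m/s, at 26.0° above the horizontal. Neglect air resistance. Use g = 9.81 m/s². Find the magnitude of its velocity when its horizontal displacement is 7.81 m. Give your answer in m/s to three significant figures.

18.5 m/s

Horizontal component vₓ = 20.00 cos 26.0° = 17.98 m/s; vertical v_y0 = 20.00 sin 26.0° = 8.767 m/s.
Time to reach x = 7.81 m: t = x/vₓ = 7.81/17.98 = 0.4345 s.
Vertical velocity there: v_y = v_y0 − g t = 8.767 − 9.81 × 0.4345 = 4.505 m/s.
Speed: √(vₓ² + v_y²) = √(17.98² + 4.505²) = 18.53 m/s.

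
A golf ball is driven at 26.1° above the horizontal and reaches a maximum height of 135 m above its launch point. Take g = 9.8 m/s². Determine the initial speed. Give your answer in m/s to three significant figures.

117 m/s

At the peak v_y = 0, so v_y0 = √(2gH) = √(2 × 9.80 × 135) = 51.44 m/s.
v_y0 = v₀ sin θ ⇒ v₀ = 51.44 / sin 26.1° = 116.9 m/s.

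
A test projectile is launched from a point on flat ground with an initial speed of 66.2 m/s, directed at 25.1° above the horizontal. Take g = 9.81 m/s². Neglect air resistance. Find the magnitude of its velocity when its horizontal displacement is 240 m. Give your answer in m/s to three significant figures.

61.0 m/s

Resolve: vₓ = 66.20 cos 25.1° = 59.95 m/s and v_y0 = 66.20 sin 25.1° = 28.08 m/s.
x = vₓ t ⇒ t = 240/59.95 = 4.003 s.
Vertical velocity there: v_y = v_y0 − g t = 28.08 − 9.81 × 4.003 = −11.19 m/s.
Speed: √(vₓ² + v_y²) = √(59.95² + 11.19²) = 60.98 m/s.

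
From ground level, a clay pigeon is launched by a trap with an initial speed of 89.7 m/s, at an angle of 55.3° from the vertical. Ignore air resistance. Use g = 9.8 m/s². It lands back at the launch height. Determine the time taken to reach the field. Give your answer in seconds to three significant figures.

10.4 s

vₓ = 89.70 sin 55.3° = 73.75 m/s; v_y0 = 89.70 cos 55.3° = 51.06 m/s.
Time of flight on level ground: T = 2 v_y0 / g = 2 × 51.06 / 9.80 = 10.42 s.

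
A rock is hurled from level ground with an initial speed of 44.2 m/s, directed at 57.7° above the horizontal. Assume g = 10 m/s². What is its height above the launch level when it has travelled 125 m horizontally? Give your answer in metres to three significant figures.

57.7 m

Components: vₓ = 44.20 cos 57.7° = 23.62 m/s, v_y0 = 44.20 sin 57.7° = 37.36 m/s.
Time to reach x = 125 m: t = x/vₓ = 125/23.62 = 5.292 s.
Height: y = v_y0 t − ½ g t² = 37.36 × 5.292 − 5.000 × 5.292² = 197.7 − 140.1 = 57.68 m.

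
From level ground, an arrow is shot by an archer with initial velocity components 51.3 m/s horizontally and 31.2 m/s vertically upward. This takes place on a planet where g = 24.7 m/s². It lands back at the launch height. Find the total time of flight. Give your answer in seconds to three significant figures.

It returns to y = 0 when t = 2 v_y0 / g = 2(31.20)/24.7 = 2.526 s.

2.53 s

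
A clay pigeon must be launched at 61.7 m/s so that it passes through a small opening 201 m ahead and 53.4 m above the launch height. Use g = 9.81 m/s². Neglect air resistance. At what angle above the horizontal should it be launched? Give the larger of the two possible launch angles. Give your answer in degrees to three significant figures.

72.8°

Trajectory: y = x tanθ − g x² (1 + tan²θ)/(2v₀²). With x = 201, y = 53.4, v₀ = 61.7, g = 9.81:
52.05 tan²θ − 201 tanθ + (105.5) = 0.
tanθ = [201 ± √(201² − 4 × 52.05 × (105.5))] / (2 × 52.05) = (201 ± 135.8) / 104.1, giving tanθ = 0.6262 or 3.235.
θ = 32.06° or 72.82°; the larger is 72.82°.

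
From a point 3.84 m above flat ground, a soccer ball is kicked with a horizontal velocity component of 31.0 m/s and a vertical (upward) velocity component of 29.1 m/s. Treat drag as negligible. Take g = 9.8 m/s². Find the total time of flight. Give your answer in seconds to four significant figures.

The projectile lands when y = 3.84 + (29.10) t − ½·9.80·t² = 0. Positive root: t = (29.10 + √(29.10² + 2·9.80·3.84)) / 9.80 = (29.10 + 30.37) / 9.80 = 6.068 s.

6.068 s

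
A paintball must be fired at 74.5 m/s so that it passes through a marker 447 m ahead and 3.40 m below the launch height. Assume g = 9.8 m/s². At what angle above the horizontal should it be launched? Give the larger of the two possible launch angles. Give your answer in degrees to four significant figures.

Trajectory: y = x tanθ − g x² (1 + tan²θ)/(2v₀²). With x = 447, y = −3.40, v₀ = 74.5, g = 9.80:
176.4 tan²θ − 447 tanθ + (173.0) = 0.
tanθ = [447 ± √(447² − 4 × 176.4 × (173.0))] / (2 × 176.4) = (447 ± 278.8) / 352.8, giving tanθ = 0.4767 or 2.057.
θ = 25.49° or 64.08°; the larger is 64.08°.

64.08°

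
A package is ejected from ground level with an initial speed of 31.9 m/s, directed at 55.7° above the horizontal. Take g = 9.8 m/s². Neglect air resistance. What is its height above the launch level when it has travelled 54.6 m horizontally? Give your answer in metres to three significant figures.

34.8 m

Resolve: vₓ = 31.90 cos 55.7° = 17.98 m/s and v_y0 = 31.90 sin 55.7° = 26.35 m/s.
At x = 54.6 m, t = x/vₓ = 54.6/17.98 = 3.037 s.
Height: y = v_y0 t − ½ g t² = 26.35 × 3.037 − 4.900 × 3.037² = 80.04 − 45.20 = 34.84 m.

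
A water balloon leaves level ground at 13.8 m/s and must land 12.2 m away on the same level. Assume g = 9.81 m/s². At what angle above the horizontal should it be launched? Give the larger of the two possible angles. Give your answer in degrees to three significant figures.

R = v₀² sin 2θ / g gives sin 2θ = gR/v₀² = 9.81·12.2/13.8² = 0.6284.
2θ = 38.94° or 180° − 38.94° = 141.1°, so θ = 19.47° or 70.53°.
The larger angle is 70.53°.

70.5°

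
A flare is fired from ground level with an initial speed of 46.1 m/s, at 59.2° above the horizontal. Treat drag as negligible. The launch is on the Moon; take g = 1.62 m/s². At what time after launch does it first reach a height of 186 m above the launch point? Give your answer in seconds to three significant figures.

Components: vₓ = 46.10 cos 59.2° = 23.61 m/s, v_y0 = 46.10 sin 59.2° = 39.60 m/s.
Height y(t) = 39.60 t − 0.8100 t² = 186 gives 0.8100 t² − 39.60 t + 186 = 0.
t = [39.60 ± √(39.60² − 2·1.62·186)] / 1.62 = (39.60 ± 31.07) / 1.62, so t = 5.264 s or t = 43.62 s.
The first (ascending) time is 5.264 s.

5.26 s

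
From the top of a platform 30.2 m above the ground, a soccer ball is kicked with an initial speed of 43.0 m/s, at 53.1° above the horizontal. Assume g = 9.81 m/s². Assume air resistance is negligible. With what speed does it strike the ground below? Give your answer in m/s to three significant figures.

49.4 m/s

vₓ = 43.00 cos 53.1° = 25.82 m/s; v_y0 = 43.00 sin 53.1° = 34.39 m/s.
The projectile lands when y = 30.2 + (34.39) t − ½·9.81·t² = 0. Positive root: t = (34.39 + √(34.39² + 2·9.81·30.2)) / 9.81 = (34.39 + 42.13) / 9.81 = 7.800 s.
Vertical velocity at impact: v_y = v_y0 − g t = 34.39 − 9.81 × 7.800 = −42.13 m/s.
Speed: |v| = √(vₓ² + v_y²) = √(25.82² + 42.13²) = 49.41 m/s.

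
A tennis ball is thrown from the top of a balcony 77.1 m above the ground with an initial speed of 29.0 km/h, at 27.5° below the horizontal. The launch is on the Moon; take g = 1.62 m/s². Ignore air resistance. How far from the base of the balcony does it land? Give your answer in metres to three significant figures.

55.2 m

Convert: 29.0 km/h = 29.0/3.6 = 8.056 m/s.
Resolve: vₓ = 8.056 cos 27.5° = 7.145 m/s and v_y0 = −3.720 m/s (downward).
The projectile lands when y = 77.1 + (−3.720) t − ½·1.62·t² = 0. Positive root: t = (−3.720 + √(3.720² + 2·1.62·77.1)) / 1.62 = (−3.720 + 16.24) / 1.62 = 7.727 s.
Horizontal distance: R = vₓ t = 7.145 × 7.727 = 55.21 m.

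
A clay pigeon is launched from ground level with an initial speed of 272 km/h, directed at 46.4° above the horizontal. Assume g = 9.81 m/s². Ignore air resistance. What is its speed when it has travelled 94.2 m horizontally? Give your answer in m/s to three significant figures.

Convert: 272 km/h = 272/3.6 = 75.56 m/s.
Resolve: vₓ = 75.56 cos 46.4° = 52.10 m/s and v_y0 = 75.56 sin 46.4° = 54.72 m/s.
Time to reach x = 94.2 m: t = x/vₓ = 94.2/52.10 = 1.808 s.
Vertical velocity there: v_y = v_y0 − g t = 54.72 − 9.81 × 1.808 = 36.98 m/s.
Speed: √(vₓ² + v_y²) = √(52.10² + 36.98²) = 63.89 m/s.

63.9 m/s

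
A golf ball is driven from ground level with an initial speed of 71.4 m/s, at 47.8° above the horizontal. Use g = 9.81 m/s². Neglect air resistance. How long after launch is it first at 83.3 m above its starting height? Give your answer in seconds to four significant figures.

1.915 s

Horizontal component vₓ = 71.40 cos 47.8° = 47.96 m/s; vertical v_y0 = 71.40 sin 47.8° = 52.89 m/s.
Set y = v_y0 t − ½ g t² = 83.3: 4.905 t² − 52.89 t + 83.3 = 0.
t = [52.89 ± √(52.89² − 2·9.81·83.3)] / 9.81 = (52.89 ± 34.11) / 9.81, so t = 1.915 s or t = 8.869 s.
The first (ascending) time is 1.915 s.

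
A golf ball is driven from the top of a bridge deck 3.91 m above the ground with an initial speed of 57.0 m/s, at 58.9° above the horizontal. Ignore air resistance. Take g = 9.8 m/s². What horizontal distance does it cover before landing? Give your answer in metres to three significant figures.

vₓ = 57.00 cos 58.9° = 29.44 m/s; v_y0 = 57.00 sin 58.9° = 48.81 m/s.
The projectile lands when y = 3.91 + (48.81) t − ½·9.80·t² = 0. Positive root: t = (48.81 + √(48.81² + 2·9.80·3.91)) / 9.80 = (48.81 + 49.59) / 9.80 = 10.04 s.
Horizontal distance: R = vₓ t = 29.44 × 10.04 = 295.6 m.

296 m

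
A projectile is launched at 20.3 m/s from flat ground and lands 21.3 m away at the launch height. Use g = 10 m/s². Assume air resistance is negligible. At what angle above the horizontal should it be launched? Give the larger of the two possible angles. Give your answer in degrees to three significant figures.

74.4°

Level-ground range R = v₀² sin(2θ)/g ⇒ sin(2θ) = gR/v₀² = 10.0 × 21.3 / 20.3² = 0.5169.
2θ = 31.12° or 180° − 31.12° = 148.9°, so θ = 15.56° or 74.44°.
The larger angle is 74.44°.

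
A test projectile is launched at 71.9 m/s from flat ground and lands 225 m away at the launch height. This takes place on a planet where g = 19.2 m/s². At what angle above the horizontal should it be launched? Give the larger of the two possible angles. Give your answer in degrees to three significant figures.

R = v₀² sin 2θ / g gives sin 2θ = gR/v₀² = 19.2·225/71.9² = 0.8357.
2θ = 56.68° or 180° − 56.68° = 123.3°, so θ = 28.34° or 61.66°.
The larger angle is 61.66°.

61.7°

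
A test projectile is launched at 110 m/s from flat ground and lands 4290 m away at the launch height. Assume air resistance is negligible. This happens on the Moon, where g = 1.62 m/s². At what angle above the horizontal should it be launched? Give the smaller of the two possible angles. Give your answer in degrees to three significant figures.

17.5°

From R = (v₀²/g) sin 2θ: sin 2θ = 1.62 × 4290 / 12100 = 0.5744.
2θ = 35.06° or 180° − 35.06° = 144.9°, so θ = 17.53° or 72.47°.
The smaller angle is 17.53°.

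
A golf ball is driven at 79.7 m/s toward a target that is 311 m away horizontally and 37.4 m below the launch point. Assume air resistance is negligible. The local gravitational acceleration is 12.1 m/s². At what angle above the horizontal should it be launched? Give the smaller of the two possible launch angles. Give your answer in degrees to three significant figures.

Trajectory: y = x tanθ − g x² (1 + tan²θ)/(2v₀²). With x = 311, y = −37.4, v₀ = 79.7, g = 12.1:
92.12 tan²θ − 311 tanθ + (54.72) = 0.
tanθ = [311 ± √(311² − 4 × 92.12 × (54.72))] / (2 × 92.12) = (311 ± 276.7) / 184.2, giving tanθ = 0.1862 or 3.190.
θ = 10.55° or 72.59°; the smaller is 10.55°.

10.5°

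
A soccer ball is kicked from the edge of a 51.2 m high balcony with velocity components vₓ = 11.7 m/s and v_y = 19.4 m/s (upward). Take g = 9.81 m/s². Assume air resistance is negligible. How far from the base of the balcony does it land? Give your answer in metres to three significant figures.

With up positive and y = 0 at the ground: y(t) = 51.2 + (19.40) t − 4.905 t². Setting y = 0 and taking the positive root: t = [19.40 + √(19.40² + 2·9.81·51.2)] / 9.81 = (19.40 + 37.16) / 9.81 = 5.766 s.
Horizontal distance: R = vₓ t = 11.70 × 5.766 = 67.46 m.

67.5 m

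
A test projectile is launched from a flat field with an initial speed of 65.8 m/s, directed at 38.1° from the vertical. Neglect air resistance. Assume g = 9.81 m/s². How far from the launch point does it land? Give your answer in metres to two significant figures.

Resolve: vₓ = 65.80 sin 38.1° = 40.60 m/s and v_y0 = 65.80 cos 38.1° = 51.78 m/s.
Time aloft: T = 2 v_y0 / g = 2 × 51.78 / 9.81 = 10.56 s.
Range: R = vₓ T = 40.60 × 10.56 = 428.6 m.

430 m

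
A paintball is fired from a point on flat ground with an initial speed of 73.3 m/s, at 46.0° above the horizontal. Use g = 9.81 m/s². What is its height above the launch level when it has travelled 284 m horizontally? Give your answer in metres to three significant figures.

Resolve: vₓ = 73.30 cos 46.0° = 50.92 m/s and v_y0 = 73.30 sin 46.0° = 52.73 m/s.
At x = 284 m, t = x/vₓ = 284/50.92 = 5.578 s.
Height: y = v_y0 t − ½ g t² = 52.73 × 5.578 − 4.905 × 5.578² = 294.1 − 152.6 = 141.5 m.

142 m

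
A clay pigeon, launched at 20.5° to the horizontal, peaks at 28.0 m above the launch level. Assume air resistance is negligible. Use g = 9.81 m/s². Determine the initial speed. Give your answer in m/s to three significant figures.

66.9 m/s

At the peak v_y = 0, so v_y0 = √(2gH) = √(2 × 9.81 × 28.0) = 23.44 m/s.
v_y0 = v₀ sin θ ⇒ v₀ = 23.44 / sin 20.5° = 66.93 m/s.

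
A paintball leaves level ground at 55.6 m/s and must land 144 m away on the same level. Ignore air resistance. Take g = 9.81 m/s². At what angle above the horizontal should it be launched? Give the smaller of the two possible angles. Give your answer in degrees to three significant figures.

13.6°

Level-ground range R = v₀² sin(2θ)/g ⇒ sin(2θ) = gR/v₀² = 9.81 × 144 / 55.6² = 0.4570.
2θ = 27.19° or 180° − 27.19° = 152.8°, so θ = 13.60° or 76.40°.
The smaller angle is 13.60°.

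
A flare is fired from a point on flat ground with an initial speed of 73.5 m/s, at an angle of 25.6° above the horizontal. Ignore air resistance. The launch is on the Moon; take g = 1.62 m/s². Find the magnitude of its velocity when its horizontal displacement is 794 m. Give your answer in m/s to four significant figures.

vₓ = 73.50 cos 25.6° = 66.28 m/s; v_y0 = 73.50 sin 25.6° = 31.76 m/s.
x = vₓ t ⇒ t = 794/66.28 = 11.98 s.
Vertical velocity there: v_y = v_y0 − g t = 31.76 − 1.62 × 11.98 = 12.35 m/s.
Speed: √(vₓ² + v_y²) = √(66.28² + 12.35²) = 67.43 m/s.

67.43 m/s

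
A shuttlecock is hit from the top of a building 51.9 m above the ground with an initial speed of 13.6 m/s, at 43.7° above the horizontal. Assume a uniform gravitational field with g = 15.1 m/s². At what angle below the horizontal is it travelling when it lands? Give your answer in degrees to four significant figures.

Horizontal component vₓ = 13.60 cos 43.7° = 9.832 m/s; vertical v_y0 = 13.60 sin 43.7° = 9.396 m/s.
Vertical motion (up positive, ground at y = 0): 7.550 t² − (9.396) t − 51.9 = 0, so t = (9.396 + √(9.396² + 2·15.1·51.9)) / 15.1 = (9.396 + 40.69) / 15.1 = 3.317 s.
At impact: v_y = v_y0 − g t = −40.69 m/s; vₓ = 9.832 m/s.
Angle below horizontal: arctan(|v_y|/vₓ) = arctan(40.69/9.832) = 76.42°.

76.42°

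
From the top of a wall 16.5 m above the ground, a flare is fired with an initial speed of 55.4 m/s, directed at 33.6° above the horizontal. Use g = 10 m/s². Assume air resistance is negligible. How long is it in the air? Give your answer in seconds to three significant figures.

6.63 s

Resolve: vₓ = 55.40 cos 33.6° = 46.14 m/s and v_y0 = 55.40 sin 33.6° = 30.66 m/s.
The projectile lands when y = 16.5 + (30.66) t − ½·10.0·t² = 0. Positive root: t = (30.66 + √(30.66² + 2·10.0·16.5)) / 10.0 = (30.66 + 35.64) / 10.0 = 6.629 s.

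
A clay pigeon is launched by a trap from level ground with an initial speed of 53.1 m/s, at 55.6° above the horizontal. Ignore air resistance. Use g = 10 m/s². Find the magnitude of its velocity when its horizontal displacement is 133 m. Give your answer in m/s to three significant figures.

Resolve: vₓ = 53.10 cos 55.6° = 30.00 m/s and v_y0 = 53.10 sin 55.6° = 43.81 m/s.
Time to reach x = 133 m: t = x/vₓ = 133/30.00 = 4.433 s.
Vertical velocity there: v_y = v_y0 − g t = 43.81 − 10.0 × 4.433 = −0.5202 m/s.
Speed: √(vₓ² + v_y²) = √(30.00² + 0.5202²) = 30.00 m/s.

30.0 m/s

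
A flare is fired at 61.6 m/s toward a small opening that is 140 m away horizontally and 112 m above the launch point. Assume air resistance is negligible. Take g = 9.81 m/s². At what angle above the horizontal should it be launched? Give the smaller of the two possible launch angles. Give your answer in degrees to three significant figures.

Trajectory: y = x tanθ − g x² (1 + tan²θ)/(2v₀²). With x = 140, y = 112, v₀ = 61.6, g = 9.81:
25.34 tan²θ − 140 tanθ + (137.3) = 0.
tanθ = [140 ± √(140² − 4 × 25.34 × (137.3))] / (2 × 25.34) = (140 ± 75.38) / 50.67, giving tanθ = 1.275 or 4.250.
θ = 51.90° or 76.76°; the smaller is 51.90°.

51.9°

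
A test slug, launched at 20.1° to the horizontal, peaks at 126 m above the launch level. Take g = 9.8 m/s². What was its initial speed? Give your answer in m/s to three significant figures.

145 m/s

At the peak v_y = 0, so v_y0 = √(2gH) = √(2 × 9.80 × 126) = 49.70 m/s.
v_y0 = v₀ sin θ ⇒ v₀ = 49.70 / sin 20.1° = 144.6 m/s.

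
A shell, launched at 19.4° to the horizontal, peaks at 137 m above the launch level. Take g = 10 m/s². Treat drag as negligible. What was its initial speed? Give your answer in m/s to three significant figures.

At the peak v_y = 0, so v_y0 = √(2gH) = √(2 × 10.0 × 137) = 52.35 m/s.
v_y0 = v₀ sin θ ⇒ v₀ = 52.35 / sin 19.4° = 157.6 m/s.

158 m/s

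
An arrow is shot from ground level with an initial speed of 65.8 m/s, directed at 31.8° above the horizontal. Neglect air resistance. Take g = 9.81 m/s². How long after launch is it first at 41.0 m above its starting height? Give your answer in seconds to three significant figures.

1.50 s

Components: vₓ = 65.80 cos 31.8° = 55.92 m/s, v_y0 = 65.80 sin 31.8° = 34.67 m/s.
Height y(t) = 34.67 t − 4.905 t² = 41.0 gives 4.905 t² − 34.67 t + 41.0 = 0.
t = [34.67 ± √(34.67² − 2·9.81·41.0)] / 9.81 = (34.67 ± 19.95) / 9.81, so t = 1.501 s or t = 5.568 s.
The first (ascending) time is 1.501 s.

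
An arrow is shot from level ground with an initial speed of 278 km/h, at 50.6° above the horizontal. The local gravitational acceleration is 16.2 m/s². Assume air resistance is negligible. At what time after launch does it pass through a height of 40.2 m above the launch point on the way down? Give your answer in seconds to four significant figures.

Convert: 278 km/h = 278/3.6 = 77.22 m/s.
Components: vₓ = 77.22 cos 50.6° = 49.02 m/s, v_y0 = 77.22 sin 50.6° = 59.67 m/s.
Require v_y0 t − ½ g t² = 40.2, i.e. 8.100 t² − 59.67 t + 40.2 = 0.
t = [59.67 ± √(59.67² − 2·16.2·40.2)] / 16.2 = (59.67 ± 47.52) / 16.2, so t = 0.7500 s or t = 6.617 s.
The descending-branch root is 6.617 s.

6.617 s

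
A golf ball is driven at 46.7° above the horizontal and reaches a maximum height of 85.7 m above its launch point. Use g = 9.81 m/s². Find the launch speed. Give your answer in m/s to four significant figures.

At the peak v_y = 0, so v_y0 = √(2gH) = √(2 × 9.81 × 85.7) = 41.01 m/s.
v_y0 = v₀ sin θ ⇒ v₀ = 41.01 / sin 46.7° = 56.34 m/s.

56.34 m/s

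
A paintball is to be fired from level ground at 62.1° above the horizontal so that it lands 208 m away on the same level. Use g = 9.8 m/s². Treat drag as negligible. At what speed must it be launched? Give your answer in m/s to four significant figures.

Level-ground range: R = v₀² sin(2θ)/g, so v₀ = √(gR / sin 2θ).
v₀ = √(9.80 × 208 / sin 124.2°) = √(2038 / 0.8271) = √2464.6 = 49.64 m/s.

49.64 m/s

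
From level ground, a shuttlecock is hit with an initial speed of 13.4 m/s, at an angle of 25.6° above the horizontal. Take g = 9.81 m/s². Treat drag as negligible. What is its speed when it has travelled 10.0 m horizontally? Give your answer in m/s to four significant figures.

Horizontal component vₓ = 13.40 cos 25.6° = 12.08 m/s; vertical v_y0 = 13.40 sin 25.6° = 5.790 m/s.
x = vₓ t ⇒ t = 10.0/12.08 = 0.8275 s.
Vertical velocity there: v_y = v_y0 − g t = 5.790 − 9.81 × 0.8275 = −2.328 m/s.
Speed: √(vₓ² + v_y²) = √(12.08² + 2.328²) = 12.31 m/s.

12.31 m/s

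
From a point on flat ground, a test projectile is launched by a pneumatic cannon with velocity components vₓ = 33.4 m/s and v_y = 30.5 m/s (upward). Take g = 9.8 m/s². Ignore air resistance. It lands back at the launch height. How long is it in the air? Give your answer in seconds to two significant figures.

It returns to y = 0 when t = 2 v_y0 / g = 2(30.50)/9.80 = 6.224 s.

6.2 s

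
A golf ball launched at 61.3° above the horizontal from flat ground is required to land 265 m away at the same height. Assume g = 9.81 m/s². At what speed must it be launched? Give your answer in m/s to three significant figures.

Level-ground range: R = v₀² sin(2θ)/g, so v₀ = √(gR / sin 2θ).
v₀ = √(9.81 × 265 / sin 122.6°) = √(2600 / 0.8425) = √3085.8 = 55.55 m/s.

55.6 m/s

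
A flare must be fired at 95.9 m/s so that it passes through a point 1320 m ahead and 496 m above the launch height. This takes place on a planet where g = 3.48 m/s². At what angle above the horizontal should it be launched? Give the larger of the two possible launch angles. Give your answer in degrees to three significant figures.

72.8°

Trajectory: y = x tanθ − g x² (1 + tan²θ)/(2v₀²). With x = 1320, y = 496, v₀ = 95.9, g = 3.48:
329.7 tan²θ − 1320 tanθ + (825.7) = 0.
tanθ = [1320 ± √(1320² − 4 × 329.7 × (825.7))] / (2 × 329.7) = (1320 ± 808.5) / 659.3, giving tanθ = 0.7758 or 3.228.
θ = 37.80° or 72.79°; the larger is 72.79°.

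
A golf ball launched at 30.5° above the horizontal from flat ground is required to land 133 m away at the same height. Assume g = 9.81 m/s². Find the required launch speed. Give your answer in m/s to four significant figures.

38.62 m/s

On level ground R = v₀² sin 2θ / g ⇒ v₀ = √(gR / sin 2θ).
v₀ = √(9.81 × 133 / sin 61.00°) = √(1305 / 0.8746) = √1491.8 = 38.62 m/s.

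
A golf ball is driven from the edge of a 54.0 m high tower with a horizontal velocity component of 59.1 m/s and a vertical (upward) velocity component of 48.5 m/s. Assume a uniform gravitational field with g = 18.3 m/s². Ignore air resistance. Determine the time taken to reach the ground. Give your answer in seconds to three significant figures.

With up positive and y = 0 at the ground: y(t) = 54.0 + (48.50) t − 9.150 t². Setting y = 0 and taking the positive root: t = [48.50 + √(48.50² + 2·18.3·54.0)] / 18.3 = (48.50 + 65.79) / 18.3 = 6.245 s.

6.25 s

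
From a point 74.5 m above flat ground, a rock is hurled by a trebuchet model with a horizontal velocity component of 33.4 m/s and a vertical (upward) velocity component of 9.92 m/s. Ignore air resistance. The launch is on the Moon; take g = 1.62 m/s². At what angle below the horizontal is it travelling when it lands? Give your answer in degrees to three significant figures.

With up positive and y = 0 at the ground: y(t) = 74.5 + (9.920) t − 0.8100 t². Setting y = 0 and taking the positive root: t = [9.920 + √(9.920² + 2·1.62·74.5)] / 1.62 = (9.920 + 18.43) / 1.62 = 17.50 s.
At impact: v_y = v_y0 − g t = −18.43 m/s; vₓ = 33.40 m/s.
Angle below horizontal: arctan(|v_y|/vₓ) = arctan(18.43/33.40) = 28.89°.

28.9°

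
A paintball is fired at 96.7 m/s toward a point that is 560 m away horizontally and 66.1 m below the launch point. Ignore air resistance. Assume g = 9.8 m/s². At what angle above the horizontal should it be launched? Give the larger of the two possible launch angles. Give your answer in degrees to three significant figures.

72.8°

Trajectory: y = x tanθ − g x² (1 + tan²θ)/(2v₀²). With x = 560, y = −66.1, v₀ = 96.7, g = 9.80:
164.3 tan²θ − 560 tanθ + (98.23) = 0.
tanθ = [560 ± √(560² − 4 × 164.3 × (98.23))] / (2 × 164.3) = (560 ± 499.0) / 328.7, giving tanθ = 0.1855 or 3.222.
θ = 10.51° or 72.76°; the larger is 72.76°.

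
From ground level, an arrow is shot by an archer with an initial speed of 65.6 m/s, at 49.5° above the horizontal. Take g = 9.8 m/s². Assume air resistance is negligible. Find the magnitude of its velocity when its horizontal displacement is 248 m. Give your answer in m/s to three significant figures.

Components: vₓ = 65.60 cos 49.5° = 42.60 m/s, v_y0 = 65.60 sin 49.5° = 49.88 m/s.
Time to reach x = 248 m: t = x/vₓ = 248/42.60 = 5.821 s.
Vertical velocity there: v_y = v_y0 − g t = 49.88 − 9.80 × 5.821 = −7.164 m/s.
Speed: √(vₓ² + v_y²) = √(42.60² + 7.164²) = 43.20 m/s.

43.2 m/s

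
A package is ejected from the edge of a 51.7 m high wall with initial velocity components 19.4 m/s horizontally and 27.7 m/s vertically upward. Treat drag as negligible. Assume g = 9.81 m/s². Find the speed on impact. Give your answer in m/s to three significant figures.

46.5 m/s

With up positive and y = 0 at the ground: y(t) = 51.7 + (27.70) t − 4.905 t². Setting y = 0 and taking the positive root: t = [27.70 + √(27.70² + 2·9.81·51.7)] / 9.81 = (27.70 + 42.21) / 9.81 = 7.126 s.
Vertical velocity at impact: v_y = v_y0 − g t = 27.70 − 9.81 × 7.126 = −42.21 m/s.
Speed: |v| = √(vₓ² + v_y²) = √(19.40² + 42.21²) = 46.45 m/s.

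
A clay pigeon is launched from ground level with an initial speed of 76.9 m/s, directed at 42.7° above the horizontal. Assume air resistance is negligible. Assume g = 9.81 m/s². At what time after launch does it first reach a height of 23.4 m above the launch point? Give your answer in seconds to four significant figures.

Components: vₓ = 76.90 cos 42.7° = 56.51 m/s, v_y0 = 76.90 sin 42.7° = 52.15 m/s.
Require v_y0 t − ½ g t² = 23.4, i.e. 4.905 t² − 52.15 t + 23.4 = 0.
t = [52.15 ± √(52.15² − 2·9.81·23.4)] / 9.81 = (52.15 ± 47.55) / 9.81, so t = 0.4694 s or t = 10.16 s.
The first (ascending) time is 0.4694 s.

0.4694 s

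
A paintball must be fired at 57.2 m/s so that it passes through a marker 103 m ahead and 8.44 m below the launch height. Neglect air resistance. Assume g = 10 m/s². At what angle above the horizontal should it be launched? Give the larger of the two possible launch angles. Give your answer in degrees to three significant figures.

Trajectory: y = x tanθ − g x² (1 + tan²θ)/(2v₀²). With x = 103, y = −8.44, v₀ = 57.2, g = 10.0:
16.21 tan²θ − 103 tanθ + (7.773) = 0.
tanθ = [103 ± √(103² − 4 × 16.21 × (7.773))] / (2 × 16.21) = (103 ± 100.5) / 32.43, giving tanθ = 0.07638 or 6.277.
θ = 4.368° or 80.95°; the larger is 80.95°.

80.9°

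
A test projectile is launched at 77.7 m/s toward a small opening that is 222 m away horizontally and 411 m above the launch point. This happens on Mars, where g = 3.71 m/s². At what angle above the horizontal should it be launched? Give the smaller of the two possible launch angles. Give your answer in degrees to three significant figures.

Trajectory: y = x tanθ − g x² (1 + tan²θ)/(2v₀²). With x = 222, y = 411, v₀ = 77.7, g = 3.71:
15.14 tan²θ − 222 tanθ + (426.1) = 0.
tanθ = [222 ± √(222² − 4 × 15.14 × (426.1))] / (2 × 15.14) = (222 ± 153.2) / 30.29, giving tanθ = 2.272 or 12.39.
θ = 66.24° or 85.39°; the smaller is 66.24°.

66.2°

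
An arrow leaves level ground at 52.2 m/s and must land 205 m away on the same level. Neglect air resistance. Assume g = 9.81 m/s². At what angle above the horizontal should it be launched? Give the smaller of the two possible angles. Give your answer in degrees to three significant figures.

23.8°

R = v₀² sin 2θ / g gives sin 2θ = gR/v₀² = 9.81·205/52.2² = 0.7380.
2θ = 47.57° or 180° − 47.57° = 132.4°, so θ = 23.78° or 66.22°.
The smaller angle is 23.78°.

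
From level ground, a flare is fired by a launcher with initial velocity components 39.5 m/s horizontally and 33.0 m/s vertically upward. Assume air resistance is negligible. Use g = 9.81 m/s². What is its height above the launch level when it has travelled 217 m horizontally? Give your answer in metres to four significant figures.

Time to reach x = 217 m: t = x/vₓ = 217/39.50 = 5.494 s.
Height: y = v_y0 t − ½ g t² = 33.00 × 5.494 − 4.905 × 5.494² = 181.3 − 148.0 = 33.26 m.

33.26 m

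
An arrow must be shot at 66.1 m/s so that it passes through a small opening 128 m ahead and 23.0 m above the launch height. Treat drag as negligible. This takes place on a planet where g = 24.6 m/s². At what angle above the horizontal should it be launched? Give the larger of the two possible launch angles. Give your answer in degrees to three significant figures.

63.9°

Trajectory: y = x tanθ − g x² (1 + tan²θ)/(2v₀²). With x = 128, y = 23.0, v₀ = 66.1, g = 24.6:
46.12 tan²θ − 128 tanθ + (69.12) = 0.
tanθ = [128 ± √(128² − 4 × 46.12 × (69.12))] / (2 × 46.12) = (128 ± 60.26) / 92.25, giving tanθ = 0.7343 or 2.041.
θ = 36.29° or 63.90°; the larger is 63.90°.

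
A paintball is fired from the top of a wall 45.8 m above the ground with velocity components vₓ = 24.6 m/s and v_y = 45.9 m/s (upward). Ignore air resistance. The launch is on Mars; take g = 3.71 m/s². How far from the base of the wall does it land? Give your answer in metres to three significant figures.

632 m

Vertical motion (up positive, ground at y = 0): 1.855 t² − (45.90) t − 45.8 = 0, so t = (45.90 + √(45.90² + 2·3.71·45.8)) / 3.71 = (45.90 + 49.46) / 3.71 = 25.70 s.
Horizontal distance: R = vₓ t = 24.60 × 25.70 = 632.3 m.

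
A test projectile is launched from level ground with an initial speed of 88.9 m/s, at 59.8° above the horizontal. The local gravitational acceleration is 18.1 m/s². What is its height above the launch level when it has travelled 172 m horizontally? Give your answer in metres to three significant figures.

162 m

Resolve: vₓ = 88.90 cos 59.8° = 44.72 m/s and v_y0 = 88.90 sin 59.8° = 76.83 m/s.
At x = 172 m, t = x/vₓ = 172/44.72 = 3.846 s.
Height: y = v_y0 t − ½ g t² = 76.83 × 3.846 − 9.050 × 3.846² = 295.5 − 133.9 = 161.6 m.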